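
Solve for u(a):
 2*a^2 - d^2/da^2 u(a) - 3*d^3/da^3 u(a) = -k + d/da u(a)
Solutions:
 u(a) = C1 + 2*a^3/3 - 2*a^2 + a*k - 8*a + (C2*sin(sqrt(11)*a/6) + C3*cos(sqrt(11)*a/6))*exp(-a/6)


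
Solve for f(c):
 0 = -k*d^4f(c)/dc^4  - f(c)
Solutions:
 f(c) = C1*exp(-c*(-1/k)^(1/4)) + C2*exp(c*(-1/k)^(1/4)) + C3*exp(-I*c*(-1/k)^(1/4)) + C4*exp(I*c*(-1/k)^(1/4))


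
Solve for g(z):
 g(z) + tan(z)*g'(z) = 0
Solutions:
 g(z) = C1/sin(z)


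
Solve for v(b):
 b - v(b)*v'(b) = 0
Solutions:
 v(b) = -sqrt(C1 + b^2)
 v(b) = sqrt(C1 + b^2)


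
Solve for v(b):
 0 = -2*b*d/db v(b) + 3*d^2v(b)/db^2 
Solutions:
 v(b) = C1 + C2*erfi(sqrt(3)*b/3)


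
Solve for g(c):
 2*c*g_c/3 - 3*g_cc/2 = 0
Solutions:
 g(c) = C1 + C2*erfi(sqrt(2)*c/3)


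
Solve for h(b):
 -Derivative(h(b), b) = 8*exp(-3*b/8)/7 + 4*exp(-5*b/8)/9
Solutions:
 h(b) = C1 + 64*exp(-3*b/8)/21 + 32*exp(-5*b/8)/45


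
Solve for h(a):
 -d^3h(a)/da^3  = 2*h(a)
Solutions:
 h(a) = C3*exp(-2^(1/3)*a) + (C1*sin(2^(1/3)*sqrt(3)*a/2) + C2*cos(2^(1/3)*sqrt(3)*a/2))*exp(2^(1/3)*a/2)


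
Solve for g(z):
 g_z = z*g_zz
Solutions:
 g(z) = C1 + C2*z^2


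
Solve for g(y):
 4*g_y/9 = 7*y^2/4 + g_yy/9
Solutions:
 g(y) = C1 + C2*exp(4*y) + 21*y^3/16 + 63*y^2/64 + 63*y/128


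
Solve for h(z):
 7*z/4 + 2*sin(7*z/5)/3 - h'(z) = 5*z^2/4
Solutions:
 h(z) = C1 - 5*z^3/12 + 7*z^2/8 - 10*cos(7*z/5)/21


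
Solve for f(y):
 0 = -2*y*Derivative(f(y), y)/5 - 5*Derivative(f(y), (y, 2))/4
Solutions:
 f(y) = C1 + C2*erf(2*y/5)


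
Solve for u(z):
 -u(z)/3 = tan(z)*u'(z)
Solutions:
 u(z) = C1/sin(z)^(1/3)


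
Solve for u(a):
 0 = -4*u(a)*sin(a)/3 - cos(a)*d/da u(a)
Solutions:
 u(a) = C1*cos(a)^(4/3)


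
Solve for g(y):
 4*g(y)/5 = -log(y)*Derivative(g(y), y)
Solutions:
 g(y) = C1*exp(-4*li(y)/5)


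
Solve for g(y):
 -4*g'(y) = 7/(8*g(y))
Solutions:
 g(y) = -sqrt(C1 - 7*y)/4
 g(y) = sqrt(C1 - 7*y)/4


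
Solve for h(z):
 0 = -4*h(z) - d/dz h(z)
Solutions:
 h(z) = C1*exp(-4*z)


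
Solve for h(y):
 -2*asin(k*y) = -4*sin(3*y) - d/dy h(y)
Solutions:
 h(y) = C1 + 2*Piecewise((y*asin(k*y) + sqrt(-k^2*y^2 + 1)/k, Ne(k, 0)), (0, True)) + 4*cos(3*y)/3


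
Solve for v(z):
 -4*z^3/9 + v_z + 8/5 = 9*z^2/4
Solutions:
 v(z) = C1 + z^4/9 + 3*z^3/4 - 8*z/5


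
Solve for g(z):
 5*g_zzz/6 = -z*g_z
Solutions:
 g(z) = C1 + Integral(C2*airyai(-5^(2/3)*6^(1/3)*z/5) + C3*airybi(-5^(2/3)*6^(1/3)*z/5), z)


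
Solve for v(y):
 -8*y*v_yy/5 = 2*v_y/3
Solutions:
 v(y) = C1 + C2*y^(7/12)


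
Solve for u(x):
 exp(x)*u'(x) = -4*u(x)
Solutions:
 u(x) = C1*exp(4*exp(-x))


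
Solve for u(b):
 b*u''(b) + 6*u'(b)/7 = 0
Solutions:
 u(b) = C1 + C2*b^(1/7)


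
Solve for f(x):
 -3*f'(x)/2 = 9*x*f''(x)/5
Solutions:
 f(x) = C1 + C2*x^(1/6)


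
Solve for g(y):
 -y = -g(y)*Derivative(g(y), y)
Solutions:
 g(y) = -sqrt(C1 + y^2)
 g(y) = sqrt(C1 + y^2)


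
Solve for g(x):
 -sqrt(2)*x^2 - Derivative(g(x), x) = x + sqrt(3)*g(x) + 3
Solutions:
 g(x) = C1*exp(-sqrt(3)*x) - sqrt(6)*x^2/3 - sqrt(3)*x/3 + 2*sqrt(2)*x/3 - sqrt(3) - 2*sqrt(6)/9 + 1/3


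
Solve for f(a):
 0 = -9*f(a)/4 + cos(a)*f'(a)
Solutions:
 f(a) = C1*(sin(a) + 1)^(9/8)/(sin(a) - 1)^(9/8)


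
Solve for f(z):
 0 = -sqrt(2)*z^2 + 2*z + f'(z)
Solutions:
 f(z) = C1 + sqrt(2)*z^3/3 - z^2


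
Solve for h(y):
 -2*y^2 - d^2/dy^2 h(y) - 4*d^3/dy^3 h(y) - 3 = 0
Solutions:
 h(y) = C1 + C2*y + C3*exp(-y/4) - y^4/6 + 8*y^3/3 - 67*y^2/2


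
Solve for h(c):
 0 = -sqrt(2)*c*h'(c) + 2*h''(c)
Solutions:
 h(c) = C1 + C2*erfi(2^(1/4)*c/2)


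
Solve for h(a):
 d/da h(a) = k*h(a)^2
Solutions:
 h(a) = -1/(C1 + a*k)


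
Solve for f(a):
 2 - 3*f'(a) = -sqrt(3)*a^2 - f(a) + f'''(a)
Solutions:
 f(a) = C1*exp(2^(1/3)*a*(-2^(1/3)*(1 + sqrt(5))^(1/3) + 2/(1 + sqrt(5))^(1/3))/4)*sin(2^(1/3)*sqrt(3)*a*(2/(1 + sqrt(5))^(1/3) + 2^(1/3)*(1 + sqrt(5))^(1/3))/4) + C2*exp(2^(1/3)*a*(-2^(1/3)*(1 + sqrt(5))^(1/3) + 2/(1 + sqrt(5))^(1/3))/4)*cos(2^(1/3)*sqrt(3)*a*(2/(1 + sqrt(5))^(1/3) + 2^(1/3)*(1 + sqrt(5))^(1/3))/4) + C3*exp(2^(1/3)*a*(-1/(1 + sqrt(5))^(1/3) + 2^(1/3)*(1 + sqrt(5))^(1/3)/2)) - sqrt(3)*a^2 - 6*sqrt(3)*a - 18*sqrt(3) - 2


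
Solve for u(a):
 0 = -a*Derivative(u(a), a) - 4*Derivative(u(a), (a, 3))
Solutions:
 u(a) = C1 + Integral(C2*airyai(-2^(1/3)*a/2) + C3*airybi(-2^(1/3)*a/2), a)


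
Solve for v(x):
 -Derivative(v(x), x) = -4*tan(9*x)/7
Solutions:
 v(x) = C1 - 4*log(cos(9*x))/63


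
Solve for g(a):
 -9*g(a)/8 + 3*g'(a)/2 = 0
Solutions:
 g(a) = C1*exp(3*a/4)


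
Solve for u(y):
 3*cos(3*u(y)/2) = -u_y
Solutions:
 u(y) = -2*asin((C1 + exp(9*y))/(C1 - exp(9*y)))/3 + 2*pi/3
 u(y) = 2*asin((C1 + exp(9*y))/(C1 - exp(9*y)))/3


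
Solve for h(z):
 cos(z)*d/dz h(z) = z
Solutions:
 h(z) = C1 + Integral(z/cos(z), z)


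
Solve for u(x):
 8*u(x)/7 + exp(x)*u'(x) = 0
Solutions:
 u(x) = C1*exp(8*exp(-x)/7)


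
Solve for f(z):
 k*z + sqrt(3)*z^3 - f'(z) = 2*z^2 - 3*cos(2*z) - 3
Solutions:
 f(z) = C1 + k*z^2/2 + sqrt(3)*z^4/4 - 2*z^3/3 + 3*z + 3*sin(z)*cos(z)


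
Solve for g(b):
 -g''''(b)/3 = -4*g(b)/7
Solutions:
 g(b) = C1*exp(-sqrt(2)*3^(1/4)*7^(3/4)*b/7) + C2*exp(sqrt(2)*3^(1/4)*7^(3/4)*b/7) + C3*sin(sqrt(2)*3^(1/4)*7^(3/4)*b/7) + C4*cos(sqrt(2)*3^(1/4)*7^(3/4)*b/7)


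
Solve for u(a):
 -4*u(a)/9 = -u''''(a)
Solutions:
 u(a) = C1*exp(-sqrt(6)*a/3) + C2*exp(sqrt(6)*a/3) + C3*sin(sqrt(6)*a/3) + C4*cos(sqrt(6)*a/3)


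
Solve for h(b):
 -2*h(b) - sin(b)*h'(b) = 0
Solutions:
 h(b) = C1*(cos(b) + 1)/(cos(b) - 1)


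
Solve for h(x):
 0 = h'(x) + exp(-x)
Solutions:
 h(x) = C1 + exp(-x)


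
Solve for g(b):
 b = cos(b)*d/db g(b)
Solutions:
 g(b) = C1 + Integral(b/cos(b), b)


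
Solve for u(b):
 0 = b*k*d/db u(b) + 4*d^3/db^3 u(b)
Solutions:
 u(b) = C1 + Integral(C2*airyai(2^(1/3)*b*(-k)^(1/3)/2) + C3*airybi(2^(1/3)*b*(-k)^(1/3)/2), b)


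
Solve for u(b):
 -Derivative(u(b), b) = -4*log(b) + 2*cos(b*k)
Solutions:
 u(b) = C1 + 4*b*log(b) - 4*b - 2*Piecewise((sin(b*k)/k, Ne(k, 0)), (b, True))


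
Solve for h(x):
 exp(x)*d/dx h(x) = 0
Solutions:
 h(x) = C1


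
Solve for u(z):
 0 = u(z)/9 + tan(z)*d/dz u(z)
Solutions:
 u(z) = C1/sin(z)^(1/9)


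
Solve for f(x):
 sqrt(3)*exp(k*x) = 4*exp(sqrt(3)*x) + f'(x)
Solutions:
 f(x) = C1 - 4*sqrt(3)*exp(sqrt(3)*x)/3 + sqrt(3)*exp(k*x)/k


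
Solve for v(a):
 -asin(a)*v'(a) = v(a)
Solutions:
 v(a) = C1*exp(-Integral(1/asin(a), a))


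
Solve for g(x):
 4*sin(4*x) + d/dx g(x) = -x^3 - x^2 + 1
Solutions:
 g(x) = C1 - x^4/4 - x^3/3 + x + cos(4*x)


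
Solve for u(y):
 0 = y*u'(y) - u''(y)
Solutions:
 u(y) = C1 + C2*erfi(sqrt(2)*y/2)


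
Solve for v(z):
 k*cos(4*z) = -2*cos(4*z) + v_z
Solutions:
 v(z) = C1 + k*sin(4*z)/4 + sin(4*z)/2


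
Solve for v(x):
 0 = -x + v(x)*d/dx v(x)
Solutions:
 v(x) = -sqrt(C1 + x^2)
 v(x) = sqrt(C1 + x^2)


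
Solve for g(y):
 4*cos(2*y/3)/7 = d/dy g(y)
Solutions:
 g(y) = C1 + 6*sin(2*y/3)/7


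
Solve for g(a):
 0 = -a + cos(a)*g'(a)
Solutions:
 g(a) = C1 + Integral(a/cos(a), a)


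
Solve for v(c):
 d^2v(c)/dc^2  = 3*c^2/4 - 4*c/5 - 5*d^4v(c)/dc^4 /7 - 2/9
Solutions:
 v(c) = C1 + C2*c + C3*sin(sqrt(35)*c/5) + C4*cos(sqrt(35)*c/5) + c^4/16 - 2*c^3/15 - 163*c^2/252


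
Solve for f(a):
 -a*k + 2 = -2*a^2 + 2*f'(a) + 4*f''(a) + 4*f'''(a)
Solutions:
 f(a) = C1 + a^3/3 - a^2*k/4 - 2*a^2 + a*k + 5*a + (C2*sin(a/2) + C3*cos(a/2))*exp(-a/2)


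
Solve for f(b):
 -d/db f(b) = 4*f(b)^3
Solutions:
 f(b) = -sqrt(2)*sqrt(-1/(C1 - 4*b))/2
 f(b) = sqrt(2)*sqrt(-1/(C1 - 4*b))/2


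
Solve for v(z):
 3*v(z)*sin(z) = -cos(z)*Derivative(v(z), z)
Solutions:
 v(z) = C1*cos(z)^3


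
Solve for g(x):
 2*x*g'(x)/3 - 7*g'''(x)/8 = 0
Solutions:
 g(x) = C1 + Integral(C2*airyai(2*2^(1/3)*21^(2/3)*x/21) + C3*airybi(2*2^(1/3)*21^(2/3)*x/21), x)


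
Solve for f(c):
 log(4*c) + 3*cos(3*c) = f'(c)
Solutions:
 f(c) = C1 + c*log(c) - c + 2*c*log(2) + sin(3*c)


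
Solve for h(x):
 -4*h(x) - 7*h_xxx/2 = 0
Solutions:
 h(x) = C3*exp(-2*7^(2/3)*x/7) + (C1*sin(sqrt(3)*7^(2/3)*x/7) + C2*cos(sqrt(3)*7^(2/3)*x/7))*exp(7^(2/3)*x/7)


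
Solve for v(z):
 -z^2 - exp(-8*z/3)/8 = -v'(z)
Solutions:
 v(z) = C1 + z^3/3 - 3*exp(-8*z/3)/64


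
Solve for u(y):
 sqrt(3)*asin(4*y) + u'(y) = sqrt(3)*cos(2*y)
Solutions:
 u(y) = C1 - sqrt(3)*(y*asin(4*y) + sqrt(1 - 16*y^2)/4) + sqrt(3)*sin(2*y)/2


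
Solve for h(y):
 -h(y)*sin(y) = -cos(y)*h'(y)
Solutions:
 h(y) = C1/cos(y)


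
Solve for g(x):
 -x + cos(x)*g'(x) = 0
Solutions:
 g(x) = C1 + Integral(x/cos(x), x)


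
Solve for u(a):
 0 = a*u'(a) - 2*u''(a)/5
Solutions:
 u(a) = C1 + C2*erfi(sqrt(5)*a/2)


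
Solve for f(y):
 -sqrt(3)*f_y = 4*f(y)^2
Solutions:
 f(y) = 3/(C1 + 4*sqrt(3)*y)


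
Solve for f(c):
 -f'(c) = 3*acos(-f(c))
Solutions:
 Integral(1/acos(-_y), (_y, f(c))) = C1 - 3*c


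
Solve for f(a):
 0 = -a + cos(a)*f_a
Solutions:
 f(a) = C1 + Integral(a/cos(a), a)


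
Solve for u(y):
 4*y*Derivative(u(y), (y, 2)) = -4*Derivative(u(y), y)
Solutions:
 u(y) = C1 + C2*log(y)


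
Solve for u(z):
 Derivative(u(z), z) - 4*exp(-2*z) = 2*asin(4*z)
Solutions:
 u(z) = C1 + 2*z*asin(4*z) + sqrt(1 - 16*z^2)/2 - 2*exp(-2*z)


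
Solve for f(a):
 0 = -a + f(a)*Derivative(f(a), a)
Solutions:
 f(a) = -sqrt(C1 + a^2)
 f(a) = sqrt(C1 + a^2)


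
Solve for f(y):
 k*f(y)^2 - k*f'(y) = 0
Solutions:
 f(y) = -1/(C1 + y)


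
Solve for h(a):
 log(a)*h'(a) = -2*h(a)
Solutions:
 h(a) = C1*exp(-2*li(a))


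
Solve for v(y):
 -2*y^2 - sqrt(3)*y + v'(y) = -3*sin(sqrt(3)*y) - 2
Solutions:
 v(y) = C1 + 2*y^3/3 + sqrt(3)*y^2/2 - 2*y + sqrt(3)*cos(sqrt(3)*y)


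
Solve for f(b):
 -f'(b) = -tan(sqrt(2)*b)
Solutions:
 f(b) = C1 - sqrt(2)*log(cos(sqrt(2)*b))/2


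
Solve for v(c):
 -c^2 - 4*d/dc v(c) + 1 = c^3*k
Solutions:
 v(c) = C1 - c^4*k/16 - c^3/12 + c/4


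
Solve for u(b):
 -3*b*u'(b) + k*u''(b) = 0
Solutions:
 u(b) = C1 + C2*erf(sqrt(6)*b*sqrt(-1/k)/2)/sqrt(-1/k)


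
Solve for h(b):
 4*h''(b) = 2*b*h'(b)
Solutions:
 h(b) = C1 + C2*erfi(b/2)


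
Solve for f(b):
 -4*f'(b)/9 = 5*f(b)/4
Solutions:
 f(b) = C1*exp(-45*b/16)


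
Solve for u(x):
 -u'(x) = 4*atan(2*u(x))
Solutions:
 Integral(1/atan(2*_y), (_y, u(x))) = C1 - 4*x


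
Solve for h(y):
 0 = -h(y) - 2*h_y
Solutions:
 h(y) = C1*exp(-y/2)


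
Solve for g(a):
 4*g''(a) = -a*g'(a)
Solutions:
 g(a) = C1 + C2*erf(sqrt(2)*a/4)


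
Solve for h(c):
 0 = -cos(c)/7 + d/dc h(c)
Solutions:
 h(c) = C1 + sin(c)/7


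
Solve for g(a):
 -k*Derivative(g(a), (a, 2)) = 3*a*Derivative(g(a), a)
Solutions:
 g(a) = C1 + C2*sqrt(k)*erf(sqrt(6)*a*sqrt(1/k)/2)


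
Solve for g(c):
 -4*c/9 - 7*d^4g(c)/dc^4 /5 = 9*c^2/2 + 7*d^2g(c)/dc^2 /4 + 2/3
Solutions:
 g(c) = C1 + C2*c + C3*sin(sqrt(5)*c/2) + C4*cos(sqrt(5)*c/2) - 3*c^4/14 - 8*c^3/189 + 28*c^2/15


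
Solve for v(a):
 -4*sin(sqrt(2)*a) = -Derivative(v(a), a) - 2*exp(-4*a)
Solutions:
 v(a) = C1 - 2*sqrt(2)*cos(sqrt(2)*a) + exp(-4*a)/2


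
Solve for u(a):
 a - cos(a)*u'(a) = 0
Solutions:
 u(a) = C1 + Integral(a/cos(a), a)


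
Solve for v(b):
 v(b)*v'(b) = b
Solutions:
 v(b) = -sqrt(C1 + b^2)
 v(b) = sqrt(C1 + b^2)


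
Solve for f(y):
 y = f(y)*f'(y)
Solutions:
 f(y) = -sqrt(C1 + y^2)
 f(y) = sqrt(C1 + y^2)


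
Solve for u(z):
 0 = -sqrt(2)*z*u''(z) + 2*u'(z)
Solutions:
 u(z) = C1 + C2*z^(1 + sqrt(2))


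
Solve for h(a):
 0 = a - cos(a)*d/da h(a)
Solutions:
 h(a) = C1 + Integral(a/cos(a), a)


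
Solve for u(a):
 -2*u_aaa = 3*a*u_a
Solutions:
 u(a) = C1 + Integral(C2*airyai(-2^(2/3)*3^(1/3)*a/2) + C3*airybi(-2^(2/3)*3^(1/3)*a/2), a)


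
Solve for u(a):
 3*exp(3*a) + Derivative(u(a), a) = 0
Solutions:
 u(a) = C1 - exp(3*a)


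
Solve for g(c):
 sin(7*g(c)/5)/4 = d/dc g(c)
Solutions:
 -c/4 + 5*log(cos(7*g(c)/5) - 1)/14 - 5*log(cos(7*g(c)/5) + 1)/14 = C1


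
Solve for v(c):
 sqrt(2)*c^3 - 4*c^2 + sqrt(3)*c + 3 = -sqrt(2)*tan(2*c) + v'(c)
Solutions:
 v(c) = C1 + sqrt(2)*c^4/4 - 4*c^3/3 + sqrt(3)*c^2/2 + 3*c - sqrt(2)*log(cos(2*c))/2


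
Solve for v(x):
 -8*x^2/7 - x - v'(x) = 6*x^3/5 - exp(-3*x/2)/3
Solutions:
 v(x) = C1 - 3*x^4/10 - 8*x^3/21 - x^2/2 - 2*exp(-3*x/2)/9


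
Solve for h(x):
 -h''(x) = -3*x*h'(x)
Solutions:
 h(x) = C1 + C2*erfi(sqrt(6)*x/2)


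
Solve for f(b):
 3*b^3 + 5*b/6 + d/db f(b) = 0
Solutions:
 f(b) = C1 - 3*b^4/4 - 5*b^2/12


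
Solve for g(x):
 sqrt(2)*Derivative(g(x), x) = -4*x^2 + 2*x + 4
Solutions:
 g(x) = C1 - 2*sqrt(2)*x^3/3 + sqrt(2)*x^2/2 + 2*sqrt(2)*x


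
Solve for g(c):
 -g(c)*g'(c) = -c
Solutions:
 g(c) = -sqrt(C1 + c^2)
 g(c) = sqrt(C1 + c^2)


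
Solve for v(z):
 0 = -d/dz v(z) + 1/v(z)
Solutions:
 v(z) = -sqrt(C1 + 2*z)
 v(z) = sqrt(C1 + 2*z)


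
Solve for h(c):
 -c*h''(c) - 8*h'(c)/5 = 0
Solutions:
 h(c) = C1 + C2/c^(3/5)


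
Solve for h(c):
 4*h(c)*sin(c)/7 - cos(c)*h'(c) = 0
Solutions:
 h(c) = C1/cos(c)^(4/7)


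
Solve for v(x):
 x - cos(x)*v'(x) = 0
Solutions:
 v(x) = C1 + Integral(x/cos(x), x)


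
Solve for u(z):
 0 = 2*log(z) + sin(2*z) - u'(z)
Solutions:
 u(z) = C1 + 2*z*log(z) - 2*z - cos(2*z)/2


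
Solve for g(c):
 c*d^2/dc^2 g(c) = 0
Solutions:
 g(c) = C1 + C2*c


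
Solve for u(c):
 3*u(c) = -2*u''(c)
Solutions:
 u(c) = C1*sin(sqrt(6)*c/2) + C2*cos(sqrt(6)*c/2)


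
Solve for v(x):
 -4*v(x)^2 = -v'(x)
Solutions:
 v(x) = -1/(C1 + 4*x)


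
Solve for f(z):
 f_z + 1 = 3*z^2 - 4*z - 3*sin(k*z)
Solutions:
 f(z) = C1 + z^3 - 2*z^2 - z + 3*cos(k*z)/k


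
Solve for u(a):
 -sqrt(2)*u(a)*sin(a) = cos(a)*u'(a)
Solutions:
 u(a) = C1*cos(a)^(sqrt(2))


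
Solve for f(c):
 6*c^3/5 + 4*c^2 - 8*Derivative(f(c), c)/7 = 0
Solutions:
 f(c) = C1 + 21*c^4/80 + 7*c^3/6


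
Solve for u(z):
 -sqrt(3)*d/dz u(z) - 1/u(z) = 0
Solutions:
 u(z) = -sqrt(C1 - 6*sqrt(3)*z)/3
 u(z) = sqrt(C1 - 6*sqrt(3)*z)/3


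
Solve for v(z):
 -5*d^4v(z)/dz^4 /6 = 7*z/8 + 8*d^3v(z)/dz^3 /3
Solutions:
 v(z) = C1 + C2*z + C3*z^2 + C4*exp(-16*z/5) - 7*z^4/512 + 35*z^3/2048


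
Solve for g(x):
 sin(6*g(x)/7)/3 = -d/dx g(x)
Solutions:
 x/3 + 7*log(cos(6*g(x)/7) - 1)/12 - 7*log(cos(6*g(x)/7) + 1)/12 = C1


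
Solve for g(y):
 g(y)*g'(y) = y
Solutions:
 g(y) = -sqrt(C1 + y^2)
 g(y) = sqrt(C1 + y^2)


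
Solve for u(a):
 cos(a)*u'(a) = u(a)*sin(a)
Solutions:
 u(a) = C1/cos(a)


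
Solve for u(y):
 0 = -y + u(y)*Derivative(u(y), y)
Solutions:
 u(y) = -sqrt(C1 + y^2)
 u(y) = sqrt(C1 + y^2)


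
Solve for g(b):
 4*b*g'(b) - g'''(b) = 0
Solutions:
 g(b) = C1 + Integral(C2*airyai(2^(2/3)*b) + C3*airybi(2^(2/3)*b), b)


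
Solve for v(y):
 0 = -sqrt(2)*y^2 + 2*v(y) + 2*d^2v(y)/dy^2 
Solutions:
 v(y) = C1*sin(y) + C2*cos(y) + sqrt(2)*y^2/2 - sqrt(2)


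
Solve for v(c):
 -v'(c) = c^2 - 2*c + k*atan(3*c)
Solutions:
 v(c) = C1 - c^3/3 + c^2 - k*(c*atan(3*c) - log(9*c^2 + 1)/6)


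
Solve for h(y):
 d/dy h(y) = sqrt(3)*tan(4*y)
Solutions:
 h(y) = C1 - sqrt(3)*log(cos(4*y))/4


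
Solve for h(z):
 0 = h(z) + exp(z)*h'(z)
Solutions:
 h(z) = C1*exp(exp(-z))


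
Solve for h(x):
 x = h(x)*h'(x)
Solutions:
 h(x) = -sqrt(C1 + x^2)
 h(x) = sqrt(C1 + x^2)


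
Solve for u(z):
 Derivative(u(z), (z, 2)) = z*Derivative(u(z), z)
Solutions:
 u(z) = C1 + C2*erfi(sqrt(2)*z/2)


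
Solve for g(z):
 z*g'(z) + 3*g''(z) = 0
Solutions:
 g(z) = C1 + C2*erf(sqrt(6)*z/6)


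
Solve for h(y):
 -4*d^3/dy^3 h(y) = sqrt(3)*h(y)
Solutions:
 h(y) = C3*exp(-2^(1/3)*3^(1/6)*y/2) + (C1*sin(2^(1/3)*3^(2/3)*y/4) + C2*cos(2^(1/3)*3^(2/3)*y/4))*exp(2^(1/3)*3^(1/6)*y/4)


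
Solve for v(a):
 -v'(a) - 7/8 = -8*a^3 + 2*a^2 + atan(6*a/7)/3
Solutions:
 v(a) = C1 + 2*a^4 - 2*a^3/3 - a*atan(6*a/7)/3 - 7*a/8 + 7*log(36*a^2 + 49)/36


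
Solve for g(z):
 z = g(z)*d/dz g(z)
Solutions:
 g(z) = -sqrt(C1 + z^2)
 g(z) = sqrt(C1 + z^2)


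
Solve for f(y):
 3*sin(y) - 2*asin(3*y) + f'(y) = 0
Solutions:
 f(y) = C1 + 2*y*asin(3*y) + 2*sqrt(1 - 9*y^2)/3 + 3*cos(y)


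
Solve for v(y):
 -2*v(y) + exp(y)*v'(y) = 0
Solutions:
 v(y) = C1*exp(-2*exp(-y))


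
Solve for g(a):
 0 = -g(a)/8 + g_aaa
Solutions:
 g(a) = C3*exp(a/2) + (C1*sin(sqrt(3)*a/4) + C2*cos(sqrt(3)*a/4))*exp(-a/4)


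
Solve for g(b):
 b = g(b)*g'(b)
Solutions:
 g(b) = -sqrt(C1 + b^2)
 g(b) = sqrt(C1 + b^2)


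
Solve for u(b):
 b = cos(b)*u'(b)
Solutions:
 u(b) = C1 + Integral(b/cos(b), b)


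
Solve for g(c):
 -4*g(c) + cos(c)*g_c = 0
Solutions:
 g(c) = C1*(sin(c)^2 + 2*sin(c) + 1)/(sin(c)^2 - 2*sin(c) + 1)


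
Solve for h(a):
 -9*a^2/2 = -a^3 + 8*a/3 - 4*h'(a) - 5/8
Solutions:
 h(a) = C1 - a^4/16 + 3*a^3/8 + a^2/3 - 5*a/32


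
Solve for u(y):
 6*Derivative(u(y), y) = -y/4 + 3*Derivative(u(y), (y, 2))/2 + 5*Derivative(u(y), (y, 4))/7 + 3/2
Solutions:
 u(y) = C1 + C2*exp(70^(1/3)*y*(-(60 + sqrt(3670))^(1/3) + 70^(1/3)/(60 + sqrt(3670))^(1/3))/20)*sin(sqrt(3)*70^(1/3)*y*(70^(1/3)/(60 + sqrt(3670))^(1/3) + (60 + sqrt(3670))^(1/3))/20) + C3*exp(70^(1/3)*y*(-(60 + sqrt(3670))^(1/3) + 70^(1/3)/(60 + sqrt(3670))^(1/3))/20)*cos(sqrt(3)*70^(1/3)*y*(70^(1/3)/(60 + sqrt(3670))^(1/3) + (60 + sqrt(3670))^(1/3))/20) + C4*exp(-70^(1/3)*y*(-(60 + sqrt(3670))^(1/3) + 70^(1/3)/(60 + sqrt(3670))^(1/3))/10) - y^2/48 + 23*y/96


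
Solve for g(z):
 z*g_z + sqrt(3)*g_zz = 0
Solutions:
 g(z) = C1 + C2*erf(sqrt(2)*3^(3/4)*z/6)


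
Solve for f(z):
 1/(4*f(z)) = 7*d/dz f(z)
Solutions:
 f(z) = -sqrt(C1 + 14*z)/14
 f(z) = sqrt(C1 + 14*z)/14


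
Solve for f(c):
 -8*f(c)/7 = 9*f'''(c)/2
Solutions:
 f(c) = C3*exp(-2*294^(1/3)*c/21) + (C1*sin(3^(5/6)*98^(1/3)*c/21) + C2*cos(3^(5/6)*98^(1/3)*c/21))*exp(294^(1/3)*c/21)


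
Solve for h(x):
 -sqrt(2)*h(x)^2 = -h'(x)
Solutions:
 h(x) = -1/(C1 + sqrt(2)*x)


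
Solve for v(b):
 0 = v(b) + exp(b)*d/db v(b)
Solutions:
 v(b) = C1*exp(exp(-b))


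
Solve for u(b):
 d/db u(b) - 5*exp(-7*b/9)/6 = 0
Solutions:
 u(b) = C1 - 15*exp(-7*b/9)/14


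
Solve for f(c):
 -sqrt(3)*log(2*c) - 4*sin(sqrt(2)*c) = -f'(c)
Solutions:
 f(c) = C1 + sqrt(3)*c*(log(c) - 1) + sqrt(3)*c*log(2) - 2*sqrt(2)*cos(sqrt(2)*c)


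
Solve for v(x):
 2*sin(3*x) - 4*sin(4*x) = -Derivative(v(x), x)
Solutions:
 v(x) = C1 + 2*cos(3*x)/3 - cos(4*x)


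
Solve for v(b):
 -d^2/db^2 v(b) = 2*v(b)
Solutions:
 v(b) = C1*sin(sqrt(2)*b) + C2*cos(sqrt(2)*b)


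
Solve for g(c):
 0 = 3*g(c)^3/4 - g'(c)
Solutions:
 g(c) = -sqrt(2)*sqrt(-1/(C1 + 3*c))
 g(c) = sqrt(2)*sqrt(-1/(C1 + 3*c))


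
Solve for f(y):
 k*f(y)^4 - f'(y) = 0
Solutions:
 f(y) = (-1/(C1 + 3*k*y))^(1/3)
 f(y) = (-1/(C1 + k*y))^(1/3)*(-3^(2/3) - 3*3^(1/6)*I)/6
 f(y) = (-1/(C1 + k*y))^(1/3)*(-3^(2/3) + 3*3^(1/6)*I)/6


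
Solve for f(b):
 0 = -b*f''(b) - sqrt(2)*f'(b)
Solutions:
 f(b) = C1 + C2*b^(1 - sqrt(2))


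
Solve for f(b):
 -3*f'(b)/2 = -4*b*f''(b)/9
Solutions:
 f(b) = C1 + C2*b^(35/8)


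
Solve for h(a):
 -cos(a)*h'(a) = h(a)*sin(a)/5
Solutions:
 h(a) = C1*cos(a)^(1/5)


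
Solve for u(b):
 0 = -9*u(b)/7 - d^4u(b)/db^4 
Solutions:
 u(b) = (C1*sin(sqrt(6)*7^(3/4)*b/14) + C2*cos(sqrt(6)*7^(3/4)*b/14))*exp(-sqrt(6)*7^(3/4)*b/14) + (C3*sin(sqrt(6)*7^(3/4)*b/14) + C4*cos(sqrt(6)*7^(3/4)*b/14))*exp(sqrt(6)*7^(3/4)*b/14)


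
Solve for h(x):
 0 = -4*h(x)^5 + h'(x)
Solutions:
 h(x) = -(-1/(C1 + 16*x))^(1/4)
 h(x) = (-1/(C1 + 16*x))^(1/4)
 h(x) = -I*(-1/(C1 + 16*x))^(1/4)
 h(x) = I*(-1/(C1 + 16*x))^(1/4)


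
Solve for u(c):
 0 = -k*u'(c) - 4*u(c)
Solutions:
 u(c) = C1*exp(-4*c/k)


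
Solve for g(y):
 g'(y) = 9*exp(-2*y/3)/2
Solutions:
 g(y) = C1 - 27*exp(-2*y/3)/4


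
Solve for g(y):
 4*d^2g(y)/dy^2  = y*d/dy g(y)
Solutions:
 g(y) = C1 + C2*erfi(sqrt(2)*y/4)


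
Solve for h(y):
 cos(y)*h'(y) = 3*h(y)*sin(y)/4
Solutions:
 h(y) = C1/cos(y)^(3/4)


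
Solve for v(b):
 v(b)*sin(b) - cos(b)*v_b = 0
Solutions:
 v(b) = C1/cos(b)


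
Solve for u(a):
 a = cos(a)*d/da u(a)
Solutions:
 u(a) = C1 + Integral(a/cos(a), a)


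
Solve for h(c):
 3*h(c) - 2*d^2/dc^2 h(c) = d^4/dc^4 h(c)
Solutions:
 h(c) = C1*exp(-c) + C2*exp(c) + C3*sin(sqrt(3)*c) + C4*cos(sqrt(3)*c)


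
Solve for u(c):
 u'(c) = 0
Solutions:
 u(c) = C1


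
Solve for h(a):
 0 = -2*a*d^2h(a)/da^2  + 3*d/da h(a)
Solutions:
 h(a) = C1 + C2*a^(5/2)


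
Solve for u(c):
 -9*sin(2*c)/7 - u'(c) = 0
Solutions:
 u(c) = C1 + 9*cos(2*c)/14


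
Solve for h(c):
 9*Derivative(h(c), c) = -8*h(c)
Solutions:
 h(c) = C1*exp(-8*c/9)


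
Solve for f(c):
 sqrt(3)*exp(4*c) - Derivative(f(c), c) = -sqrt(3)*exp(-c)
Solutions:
 f(c) = C1 + sqrt(3)*exp(4*c)/4 - sqrt(3)*exp(-c)


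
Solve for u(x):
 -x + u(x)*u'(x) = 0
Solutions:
 u(x) = -sqrt(C1 + x^2)
 u(x) = sqrt(C1 + x^2)


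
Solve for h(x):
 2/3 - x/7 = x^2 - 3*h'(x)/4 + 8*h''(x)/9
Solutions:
 h(x) = C1 + C2*exp(27*x/32) + 4*x^3/9 + 950*x^2/567 + 47192*x/15309


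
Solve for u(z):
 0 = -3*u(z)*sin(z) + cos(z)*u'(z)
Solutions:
 u(z) = C1/cos(z)^3


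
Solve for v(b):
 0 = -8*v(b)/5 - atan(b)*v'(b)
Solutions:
 v(b) = C1*exp(-8*Integral(1/atan(b), b)/5)


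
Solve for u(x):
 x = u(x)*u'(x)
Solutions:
 u(x) = -sqrt(C1 + x^2)
 u(x) = sqrt(C1 + x^2)


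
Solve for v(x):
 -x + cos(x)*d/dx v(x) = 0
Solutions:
 v(x) = C1 + Integral(x/cos(x), x)


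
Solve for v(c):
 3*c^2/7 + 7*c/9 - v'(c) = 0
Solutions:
 v(c) = C1 + c^3/7 + 7*c^2/18


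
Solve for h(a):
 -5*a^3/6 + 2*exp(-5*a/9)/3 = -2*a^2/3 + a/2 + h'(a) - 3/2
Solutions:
 h(a) = C1 - 5*a^4/24 + 2*a^3/9 - a^2/4 + 3*a/2 - 6*exp(-5*a/9)/5


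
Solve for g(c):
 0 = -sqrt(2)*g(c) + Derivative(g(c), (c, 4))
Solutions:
 g(c) = C1*exp(-2^(1/8)*c) + C2*exp(2^(1/8)*c) + C3*sin(2^(1/8)*c) + C4*cos(2^(1/8)*c)


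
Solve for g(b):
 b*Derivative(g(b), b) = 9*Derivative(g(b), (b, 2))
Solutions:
 g(b) = C1 + C2*erfi(sqrt(2)*b/6)


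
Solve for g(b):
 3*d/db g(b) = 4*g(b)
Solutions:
 g(b) = C1*exp(4*b/3)


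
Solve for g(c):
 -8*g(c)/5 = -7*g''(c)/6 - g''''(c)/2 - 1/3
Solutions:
 g(c) = C1*exp(-sqrt(30)*c*sqrt(-35 + sqrt(4105))/30) + C2*exp(sqrt(30)*c*sqrt(-35 + sqrt(4105))/30) + C3*sin(sqrt(30)*c*sqrt(35 + sqrt(4105))/30) + C4*cos(sqrt(30)*c*sqrt(35 + sqrt(4105))/30) + 5/24


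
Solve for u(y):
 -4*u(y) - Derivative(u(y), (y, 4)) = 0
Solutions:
 u(y) = (C1*sin(y) + C2*cos(y))*exp(-y) + (C3*sin(y) + C4*cos(y))*exp(y)


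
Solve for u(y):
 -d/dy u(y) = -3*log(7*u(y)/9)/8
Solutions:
 8*Integral(1/(-log(_y) - log(7) + 2*log(3)), (_y, u(y)))/3 = C1 - y


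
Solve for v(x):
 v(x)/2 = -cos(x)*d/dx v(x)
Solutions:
 v(x) = C1*(sin(x) - 1)^(1/4)/(sin(x) + 1)^(1/4)


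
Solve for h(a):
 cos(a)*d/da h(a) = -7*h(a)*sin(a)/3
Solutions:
 h(a) = C1*cos(a)^(7/3)


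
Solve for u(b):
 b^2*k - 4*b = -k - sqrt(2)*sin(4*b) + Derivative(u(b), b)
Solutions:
 u(b) = C1 + b^3*k/3 - 2*b^2 + b*k - sqrt(2)*cos(4*b)/4


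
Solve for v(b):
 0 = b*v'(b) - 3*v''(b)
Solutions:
 v(b) = C1 + C2*erfi(sqrt(6)*b/6)


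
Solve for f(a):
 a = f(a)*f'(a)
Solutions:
 f(a) = -sqrt(C1 + a^2)
 f(a) = sqrt(C1 + a^2)


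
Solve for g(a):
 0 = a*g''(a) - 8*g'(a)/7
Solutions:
 g(a) = C1 + C2*a^(15/7)


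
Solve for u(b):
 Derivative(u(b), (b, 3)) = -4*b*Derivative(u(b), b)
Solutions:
 u(b) = C1 + Integral(C2*airyai(-2^(2/3)*b) + C3*airybi(-2^(2/3)*b), b)


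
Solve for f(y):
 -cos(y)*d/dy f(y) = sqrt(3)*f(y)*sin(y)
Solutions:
 f(y) = C1*cos(y)^(sqrt(3))


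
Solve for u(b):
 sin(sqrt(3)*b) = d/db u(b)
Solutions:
 u(b) = C1 - sqrt(3)*cos(sqrt(3)*b)/3


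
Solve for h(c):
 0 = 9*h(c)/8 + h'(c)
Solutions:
 h(c) = C1*exp(-9*c/8)


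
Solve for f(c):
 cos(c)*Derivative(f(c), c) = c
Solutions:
 f(c) = C1 + Integral(c/cos(c), c)


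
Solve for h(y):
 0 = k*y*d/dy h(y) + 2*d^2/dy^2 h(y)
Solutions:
 h(y) = Piecewise((-sqrt(pi)*C1*erf(sqrt(k)*y/2)/sqrt(k) - C2, (k > 0) | (k < 0)), (-C1*y - C2, True))


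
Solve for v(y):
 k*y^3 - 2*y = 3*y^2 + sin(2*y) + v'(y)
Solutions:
 v(y) = C1 + k*y^4/4 - y^3 - y^2 + cos(2*y)/2


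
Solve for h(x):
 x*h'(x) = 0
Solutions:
 h(x) = C1


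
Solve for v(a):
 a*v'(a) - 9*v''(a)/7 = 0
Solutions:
 v(a) = C1 + C2*erfi(sqrt(14)*a/6)


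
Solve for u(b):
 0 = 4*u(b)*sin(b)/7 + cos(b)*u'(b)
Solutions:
 u(b) = C1*cos(b)^(4/7)


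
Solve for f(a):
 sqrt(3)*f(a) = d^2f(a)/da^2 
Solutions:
 f(a) = C1*exp(-3^(1/4)*a) + C2*exp(3^(1/4)*a)


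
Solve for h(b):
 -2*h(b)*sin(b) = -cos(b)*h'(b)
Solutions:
 h(b) = C1/cos(b)^2


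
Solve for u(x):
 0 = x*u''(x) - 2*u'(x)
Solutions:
 u(x) = C1 + C2*x^3


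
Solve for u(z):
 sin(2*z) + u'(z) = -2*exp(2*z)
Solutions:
 u(z) = C1 - exp(2*z) + cos(2*z)/2


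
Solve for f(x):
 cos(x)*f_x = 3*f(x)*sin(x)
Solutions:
 f(x) = C1/cos(x)^3


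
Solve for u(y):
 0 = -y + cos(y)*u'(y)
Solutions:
 u(y) = C1 + Integral(y/cos(y), y)


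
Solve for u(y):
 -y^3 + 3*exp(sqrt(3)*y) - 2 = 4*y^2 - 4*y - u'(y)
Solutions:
 u(y) = C1 + y^4/4 + 4*y^3/3 - 2*y^2 + 2*y - sqrt(3)*exp(sqrt(3)*y)


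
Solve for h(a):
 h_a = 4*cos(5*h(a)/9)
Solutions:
 -4*a - 9*log(sin(5*h(a)/9) - 1)/10 + 9*log(sin(5*h(a)/9) + 1)/10 = C1


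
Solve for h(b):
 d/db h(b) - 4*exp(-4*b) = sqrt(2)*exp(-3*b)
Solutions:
 h(b) = C1 - sqrt(2)*exp(-3*b)/3 - exp(-4*b)


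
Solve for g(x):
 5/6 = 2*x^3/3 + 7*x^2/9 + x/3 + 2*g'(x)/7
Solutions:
 g(x) = C1 - 7*x^4/12 - 49*x^3/54 - 7*x^2/12 + 35*x/12


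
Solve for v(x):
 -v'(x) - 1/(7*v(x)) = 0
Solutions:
 v(x) = -sqrt(C1 - 14*x)/7
 v(x) = sqrt(C1 - 14*x)/7


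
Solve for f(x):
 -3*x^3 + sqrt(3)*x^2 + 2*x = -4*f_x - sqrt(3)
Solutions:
 f(x) = C1 + 3*x^4/16 - sqrt(3)*x^3/12 - x^2/4 - sqrt(3)*x/4


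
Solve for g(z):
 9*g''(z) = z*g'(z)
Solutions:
 g(z) = C1 + C2*erfi(sqrt(2)*z/6)


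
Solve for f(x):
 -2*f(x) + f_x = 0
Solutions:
 f(x) = C1*exp(2*x)


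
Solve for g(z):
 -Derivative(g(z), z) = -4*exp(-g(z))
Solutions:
 g(z) = log(C1 + 4*z)


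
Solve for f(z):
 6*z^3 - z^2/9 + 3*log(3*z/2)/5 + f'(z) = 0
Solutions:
 f(z) = C1 - 3*z^4/2 + z^3/27 - 3*z*log(z)/5 - 3*z*log(3)/5 + 3*z*log(2)/5 + 3*z/5


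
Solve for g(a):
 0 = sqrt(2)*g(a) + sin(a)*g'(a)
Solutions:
 g(a) = C1*(cos(a) + 1)^(sqrt(2)/2)/(cos(a) - 1)^(sqrt(2)/2)


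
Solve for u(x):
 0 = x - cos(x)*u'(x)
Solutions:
 u(x) = C1 + Integral(x/cos(x), x)


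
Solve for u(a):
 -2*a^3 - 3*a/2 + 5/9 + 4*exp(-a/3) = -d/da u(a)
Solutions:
 u(a) = C1 + a^4/2 + 3*a^2/4 - 5*a/9 + 12*exp(-a/3)


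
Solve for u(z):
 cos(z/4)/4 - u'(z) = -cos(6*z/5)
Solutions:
 u(z) = C1 + sin(z/4) + 5*sin(6*z/5)/6


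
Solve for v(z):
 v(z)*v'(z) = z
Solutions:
 v(z) = -sqrt(C1 + z^2)
 v(z) = sqrt(C1 + z^2)


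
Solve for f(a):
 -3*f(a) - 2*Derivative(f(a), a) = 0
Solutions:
 f(a) = C1*exp(-3*a/2)


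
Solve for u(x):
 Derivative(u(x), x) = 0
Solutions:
 u(x) = C1


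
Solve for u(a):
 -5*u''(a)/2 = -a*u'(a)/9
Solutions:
 u(a) = C1 + C2*erfi(sqrt(5)*a/15)


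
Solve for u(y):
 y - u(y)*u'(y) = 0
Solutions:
 u(y) = -sqrt(C1 + y^2)
 u(y) = sqrt(C1 + y^2)


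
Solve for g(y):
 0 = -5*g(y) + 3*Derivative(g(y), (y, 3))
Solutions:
 g(y) = C3*exp(3^(2/3)*5^(1/3)*y/3) + (C1*sin(3^(1/6)*5^(1/3)*y/2) + C2*cos(3^(1/6)*5^(1/3)*y/2))*exp(-3^(2/3)*5^(1/3)*y/6)


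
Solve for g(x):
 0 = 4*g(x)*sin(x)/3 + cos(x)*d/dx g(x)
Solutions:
 g(x) = C1*cos(x)^(4/3)


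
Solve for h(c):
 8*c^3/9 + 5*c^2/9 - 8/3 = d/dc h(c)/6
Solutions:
 h(c) = C1 + 4*c^4/3 + 10*c^3/9 - 16*c


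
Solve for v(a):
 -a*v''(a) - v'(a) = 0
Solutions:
 v(a) = C1 + C2*log(a)


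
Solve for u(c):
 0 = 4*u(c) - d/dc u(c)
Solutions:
 u(c) = C1*exp(4*c)


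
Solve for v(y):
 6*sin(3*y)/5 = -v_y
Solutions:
 v(y) = C1 + 2*cos(3*y)/5


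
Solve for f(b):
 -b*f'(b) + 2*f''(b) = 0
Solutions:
 f(b) = C1 + C2*erfi(b/2)


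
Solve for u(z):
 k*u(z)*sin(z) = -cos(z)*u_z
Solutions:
 u(z) = C1*exp(k*log(cos(z)))


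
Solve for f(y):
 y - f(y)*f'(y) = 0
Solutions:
 f(y) = -sqrt(C1 + y^2)
 f(y) = sqrt(C1 + y^2)


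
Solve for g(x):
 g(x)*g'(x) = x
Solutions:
 g(x) = -sqrt(C1 + x^2)
 g(x) = sqrt(C1 + x^2)


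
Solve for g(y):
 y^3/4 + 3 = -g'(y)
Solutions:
 g(y) = C1 - y^4/16 - 3*y


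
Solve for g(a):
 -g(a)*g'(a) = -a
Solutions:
 g(a) = -sqrt(C1 + a^2)
 g(a) = sqrt(C1 + a^2)


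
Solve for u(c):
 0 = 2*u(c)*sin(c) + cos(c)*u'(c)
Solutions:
 u(c) = C1*cos(c)^2


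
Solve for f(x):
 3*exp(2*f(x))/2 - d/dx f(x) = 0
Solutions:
 f(x) = log(-sqrt(-1/(C1 + 3*x)))
 f(x) = log(-1/(C1 + 3*x))/2


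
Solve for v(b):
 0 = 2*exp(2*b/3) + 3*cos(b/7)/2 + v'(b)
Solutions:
 v(b) = C1 - 3*exp(2*b/3) - 21*sin(b/7)/2


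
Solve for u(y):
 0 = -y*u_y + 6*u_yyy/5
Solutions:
 u(y) = C1 + Integral(C2*airyai(5^(1/3)*6^(2/3)*y/6) + C3*airybi(5^(1/3)*6^(2/3)*y/6), y)


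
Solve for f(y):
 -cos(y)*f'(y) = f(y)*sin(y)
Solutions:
 f(y) = C1*cos(y)


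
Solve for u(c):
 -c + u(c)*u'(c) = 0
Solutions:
 u(c) = -sqrt(C1 + c^2)
 u(c) = sqrt(C1 + c^2)


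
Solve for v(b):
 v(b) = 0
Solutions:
 v(b) = 0


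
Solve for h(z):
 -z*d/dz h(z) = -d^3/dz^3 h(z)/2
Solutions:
 h(z) = C1 + Integral(C2*airyai(2^(1/3)*z) + C3*airybi(2^(1/3)*z), z)


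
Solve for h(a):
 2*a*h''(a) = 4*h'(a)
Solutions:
 h(a) = C1 + C2*a^3


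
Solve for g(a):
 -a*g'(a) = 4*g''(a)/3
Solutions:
 g(a) = C1 + C2*erf(sqrt(6)*a/4)


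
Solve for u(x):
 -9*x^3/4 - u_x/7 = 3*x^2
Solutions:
 u(x) = C1 - 63*x^4/16 - 7*x^3


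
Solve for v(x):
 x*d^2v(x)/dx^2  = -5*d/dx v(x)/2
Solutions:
 v(x) = C1 + C2/x^(3/2)


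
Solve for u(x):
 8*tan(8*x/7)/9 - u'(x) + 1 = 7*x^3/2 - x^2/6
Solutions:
 u(x) = C1 - 7*x^4/8 + x^3/18 + x - 7*log(cos(8*x/7))/9


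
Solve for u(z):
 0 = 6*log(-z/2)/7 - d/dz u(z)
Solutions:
 u(z) = C1 + 6*z*log(-z)/7 + 6*z*(-1 - log(2))/7


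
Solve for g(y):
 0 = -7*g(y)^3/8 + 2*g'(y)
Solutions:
 g(y) = -2*sqrt(2)*sqrt(-1/(C1 + 7*y))
 g(y) = 2*sqrt(2)*sqrt(-1/(C1 + 7*y))


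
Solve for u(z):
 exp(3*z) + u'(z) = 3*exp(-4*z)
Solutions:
 u(z) = C1 - exp(3*z)/3 - 3*exp(-4*z)/4


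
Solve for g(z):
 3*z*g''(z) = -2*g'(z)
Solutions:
 g(z) = C1 + C2*z^(1/3)


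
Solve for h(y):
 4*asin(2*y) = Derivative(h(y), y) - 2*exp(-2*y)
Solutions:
 h(y) = C1 + 4*y*asin(2*y) + 2*sqrt(1 - 4*y^2) - exp(-2*y)


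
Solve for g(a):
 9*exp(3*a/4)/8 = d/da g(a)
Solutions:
 g(a) = C1 + 3*exp(3*a/4)/2


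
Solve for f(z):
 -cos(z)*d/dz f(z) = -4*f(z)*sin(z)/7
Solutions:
 f(z) = C1/cos(z)^(4/7)


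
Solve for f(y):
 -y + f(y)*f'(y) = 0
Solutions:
 f(y) = -sqrt(C1 + y^2)
 f(y) = sqrt(C1 + y^2)


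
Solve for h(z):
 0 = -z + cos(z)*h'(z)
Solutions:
 h(z) = C1 + Integral(z/cos(z), z)


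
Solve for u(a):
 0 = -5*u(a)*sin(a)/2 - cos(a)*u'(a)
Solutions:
 u(a) = C1*cos(a)^(5/2)


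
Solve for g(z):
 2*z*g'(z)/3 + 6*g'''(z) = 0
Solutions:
 g(z) = C1 + Integral(C2*airyai(-3^(1/3)*z/3) + C3*airybi(-3^(1/3)*z/3), z)


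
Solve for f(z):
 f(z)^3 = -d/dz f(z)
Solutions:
 f(z) = -sqrt(2)*sqrt(-1/(C1 - z))/2
 f(z) = sqrt(2)*sqrt(-1/(C1 - z))/2


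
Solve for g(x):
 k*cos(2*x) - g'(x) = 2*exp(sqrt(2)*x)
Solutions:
 g(x) = C1 + k*sin(2*x)/2 - sqrt(2)*exp(sqrt(2)*x)


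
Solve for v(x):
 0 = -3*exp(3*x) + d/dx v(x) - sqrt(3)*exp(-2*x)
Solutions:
 v(x) = C1 + exp(3*x) - sqrt(3)*exp(-2*x)/2


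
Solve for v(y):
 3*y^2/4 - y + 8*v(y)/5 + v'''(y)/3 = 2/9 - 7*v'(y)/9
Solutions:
 v(y) = C1*exp(5^(1/3)*y*(-35/(324 + sqrt(113551))^(1/3) + 5^(1/3)*(324 + sqrt(113551))^(1/3))/30)*sin(sqrt(3)*5^(1/3)*y*(35/(324 + sqrt(113551))^(1/3) + 5^(1/3)*(324 + sqrt(113551))^(1/3))/30) + C2*exp(5^(1/3)*y*(-35/(324 + sqrt(113551))^(1/3) + 5^(1/3)*(324 + sqrt(113551))^(1/3))/30)*cos(sqrt(3)*5^(1/3)*y*(35/(324 + sqrt(113551))^(1/3) + 5^(1/3)*(324 + sqrt(113551))^(1/3))/30) + C3*exp(-5^(1/3)*y*(-35/(324 + sqrt(113551))^(1/3) + 5^(1/3)*(324 + sqrt(113551))^(1/3))/15) - 15*y^2/32 + 415*y/384 - 10685/27648


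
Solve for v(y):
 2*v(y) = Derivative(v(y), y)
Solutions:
 v(y) = C1*exp(2*y)


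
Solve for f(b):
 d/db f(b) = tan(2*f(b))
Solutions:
 f(b) = -asin(C1*exp(2*b))/2 + pi/2
 f(b) = asin(C1*exp(2*b))/2


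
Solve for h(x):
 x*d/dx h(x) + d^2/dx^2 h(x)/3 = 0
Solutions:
 h(x) = C1 + C2*erf(sqrt(6)*x/2)


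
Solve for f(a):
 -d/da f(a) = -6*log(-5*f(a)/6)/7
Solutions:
 -7*Integral(1/(log(-_y) - log(6) + log(5)), (_y, f(a)))/6 = C1 - a


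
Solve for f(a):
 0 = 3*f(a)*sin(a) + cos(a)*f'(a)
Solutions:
 f(a) = C1*cos(a)^3


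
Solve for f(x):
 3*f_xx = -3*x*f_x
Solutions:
 f(x) = C1 + C2*erf(sqrt(2)*x/2)


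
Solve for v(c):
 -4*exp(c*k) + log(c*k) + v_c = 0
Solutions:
 v(c) = C1 - c*log(c*k) + c + Piecewise((4*exp(c*k)/k, Ne(k, 0)), (4*c, True))


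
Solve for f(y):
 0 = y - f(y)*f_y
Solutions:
 f(y) = -sqrt(C1 + y^2)
 f(y) = sqrt(C1 + y^2)


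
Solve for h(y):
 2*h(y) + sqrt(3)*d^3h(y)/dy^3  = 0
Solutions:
 h(y) = C3*exp(-2^(1/3)*3^(5/6)*y/3) + (C1*sin(6^(1/3)*y/2) + C2*cos(6^(1/3)*y/2))*exp(2^(1/3)*3^(5/6)*y/6)


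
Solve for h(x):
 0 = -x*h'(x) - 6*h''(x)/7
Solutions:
 h(x) = C1 + C2*erf(sqrt(21)*x/6)


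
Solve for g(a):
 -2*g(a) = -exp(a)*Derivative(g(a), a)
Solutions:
 g(a) = C1*exp(-2*exp(-a))


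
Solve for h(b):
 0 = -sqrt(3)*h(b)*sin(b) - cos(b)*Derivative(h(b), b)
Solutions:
 h(b) = C1*cos(b)^(sqrt(3))


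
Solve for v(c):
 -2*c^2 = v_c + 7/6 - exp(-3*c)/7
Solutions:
 v(c) = C1 - 2*c^3/3 - 7*c/6 - exp(-3*c)/21


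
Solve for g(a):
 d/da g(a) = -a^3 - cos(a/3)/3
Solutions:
 g(a) = C1 - a^4/4 - sin(a/3)


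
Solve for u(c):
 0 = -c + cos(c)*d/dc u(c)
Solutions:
 u(c) = C1 + Integral(c/cos(c), c)


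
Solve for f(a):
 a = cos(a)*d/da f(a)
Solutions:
 f(a) = C1 + Integral(a/cos(a), a)


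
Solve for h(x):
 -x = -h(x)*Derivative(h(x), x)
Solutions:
 h(x) = -sqrt(C1 + x^2)
 h(x) = sqrt(C1 + x^2)


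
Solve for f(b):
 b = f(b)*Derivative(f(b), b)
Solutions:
 f(b) = -sqrt(C1 + b^2)
 f(b) = sqrt(C1 + b^2)


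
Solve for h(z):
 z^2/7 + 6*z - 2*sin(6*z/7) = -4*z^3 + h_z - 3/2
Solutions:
 h(z) = C1 + z^4 + z^3/21 + 3*z^2 + 3*z/2 + 7*cos(6*z/7)/3


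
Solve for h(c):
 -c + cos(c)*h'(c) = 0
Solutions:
 h(c) = C1 + Integral(c/cos(c), c)


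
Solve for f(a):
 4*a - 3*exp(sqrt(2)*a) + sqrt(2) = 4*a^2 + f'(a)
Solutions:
 f(a) = C1 - 4*a^3/3 + 2*a^2 + sqrt(2)*a - 3*sqrt(2)*exp(sqrt(2)*a)/2


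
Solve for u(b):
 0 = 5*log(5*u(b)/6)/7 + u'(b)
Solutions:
 7*Integral(1/(log(_y) - log(6) + log(5)), (_y, u(b)))/5 = C1 - b


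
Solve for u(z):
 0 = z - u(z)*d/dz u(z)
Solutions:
 u(z) = -sqrt(C1 + z^2)
 u(z) = sqrt(C1 + z^2)


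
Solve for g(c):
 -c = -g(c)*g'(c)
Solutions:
 g(c) = -sqrt(C1 + c^2)
 g(c) = sqrt(C1 + c^2)


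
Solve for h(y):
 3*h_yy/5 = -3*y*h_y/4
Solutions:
 h(y) = C1 + C2*erf(sqrt(10)*y/4)


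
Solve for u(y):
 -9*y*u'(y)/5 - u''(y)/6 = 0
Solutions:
 u(y) = C1 + C2*erf(3*sqrt(15)*y/5)


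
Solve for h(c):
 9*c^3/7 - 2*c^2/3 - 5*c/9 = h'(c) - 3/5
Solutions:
 h(c) = C1 + 9*c^4/28 - 2*c^3/9 - 5*c^2/18 + 3*c/5


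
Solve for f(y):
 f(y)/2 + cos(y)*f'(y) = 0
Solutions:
 f(y) = C1*(sin(y) - 1)^(1/4)/(sin(y) + 1)^(1/4)


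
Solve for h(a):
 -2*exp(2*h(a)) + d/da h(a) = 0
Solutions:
 h(a) = log(-sqrt(-1/(C1 + 2*a))) - log(2)/2
 h(a) = log(-1/(C1 + 2*a))/2 - log(2)/2


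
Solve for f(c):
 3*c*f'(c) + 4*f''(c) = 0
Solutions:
 f(c) = C1 + C2*erf(sqrt(6)*c/4)


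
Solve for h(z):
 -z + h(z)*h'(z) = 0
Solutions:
 h(z) = -sqrt(C1 + z^2)
 h(z) = sqrt(C1 + z^2)


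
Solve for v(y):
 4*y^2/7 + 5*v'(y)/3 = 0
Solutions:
 v(y) = C1 - 4*y^3/35


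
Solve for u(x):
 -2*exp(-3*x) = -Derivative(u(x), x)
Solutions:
 u(x) = C1 - 2*exp(-3*x)/3


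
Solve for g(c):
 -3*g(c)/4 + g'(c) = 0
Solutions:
 g(c) = C1*exp(3*c/4)


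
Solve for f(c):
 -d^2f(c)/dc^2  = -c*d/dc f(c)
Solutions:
 f(c) = C1 + C2*erfi(sqrt(2)*c/2)


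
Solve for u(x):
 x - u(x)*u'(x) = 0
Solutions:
 u(x) = -sqrt(C1 + x^2)
 u(x) = sqrt(C1 + x^2)


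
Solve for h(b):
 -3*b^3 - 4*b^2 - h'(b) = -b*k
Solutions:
 h(b) = C1 - 3*b^4/4 - 4*b^3/3 + b^2*k/2


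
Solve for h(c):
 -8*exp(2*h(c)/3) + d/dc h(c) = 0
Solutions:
 h(c) = 3*log(-sqrt(-1/(C1 + 8*c))) - 3*log(2) + 3*log(6)/2
 h(c) = 3*log(-1/(C1 + 8*c))/2 - 3*log(2) + 3*log(6)/2


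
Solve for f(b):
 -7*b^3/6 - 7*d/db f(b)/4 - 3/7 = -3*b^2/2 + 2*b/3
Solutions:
 f(b) = C1 - b^4/6 + 2*b^3/7 - 4*b^2/21 - 12*b/49


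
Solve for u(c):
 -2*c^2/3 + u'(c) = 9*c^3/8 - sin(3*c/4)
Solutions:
 u(c) = C1 + 9*c^4/32 + 2*c^3/9 + 4*cos(3*c/4)/3


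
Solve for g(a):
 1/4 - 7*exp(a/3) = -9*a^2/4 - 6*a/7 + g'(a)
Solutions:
 g(a) = C1 + 3*a^3/4 + 3*a^2/7 + a/4 - 21*exp(a/3)


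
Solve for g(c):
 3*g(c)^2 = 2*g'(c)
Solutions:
 g(c) = -2/(C1 + 3*c)


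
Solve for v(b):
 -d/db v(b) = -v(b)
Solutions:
 v(b) = C1*exp(b)


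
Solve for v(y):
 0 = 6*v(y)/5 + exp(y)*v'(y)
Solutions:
 v(y) = C1*exp(6*exp(-y)/5)


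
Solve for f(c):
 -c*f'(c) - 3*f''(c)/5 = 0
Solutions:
 f(c) = C1 + C2*erf(sqrt(30)*c/6)


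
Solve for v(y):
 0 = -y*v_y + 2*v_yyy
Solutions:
 v(y) = C1 + Integral(C2*airyai(2^(2/3)*y/2) + C3*airybi(2^(2/3)*y/2), y)


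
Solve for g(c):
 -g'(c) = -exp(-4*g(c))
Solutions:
 g(c) = log(-I*(C1 + 4*c)^(1/4))
 g(c) = log(I*(C1 + 4*c)^(1/4))
 g(c) = log(-(C1 + 4*c)^(1/4))
 g(c) = log(C1 + 4*c)/4


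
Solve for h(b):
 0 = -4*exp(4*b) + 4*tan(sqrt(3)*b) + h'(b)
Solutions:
 h(b) = C1 + exp(4*b) + 4*sqrt(3)*log(cos(sqrt(3)*b))/3


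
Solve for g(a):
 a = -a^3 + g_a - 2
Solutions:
 g(a) = C1 + a^4/4 + a^2/2 + 2*a


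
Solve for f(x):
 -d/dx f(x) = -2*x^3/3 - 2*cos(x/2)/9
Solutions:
 f(x) = C1 + x^4/6 + 4*sin(x/2)/9


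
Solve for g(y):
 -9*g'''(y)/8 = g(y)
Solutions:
 g(y) = C3*exp(-2*3^(1/3)*y/3) + (C1*sin(3^(5/6)*y/3) + C2*cos(3^(5/6)*y/3))*exp(3^(1/3)*y/3)


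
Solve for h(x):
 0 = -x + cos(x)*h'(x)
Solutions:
 h(x) = C1 + Integral(x/cos(x), x)


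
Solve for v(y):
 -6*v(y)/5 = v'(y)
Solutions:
 v(y) = C1*exp(-6*y/5)


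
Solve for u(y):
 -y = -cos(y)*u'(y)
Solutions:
 u(y) = C1 + Integral(y/cos(y), y)


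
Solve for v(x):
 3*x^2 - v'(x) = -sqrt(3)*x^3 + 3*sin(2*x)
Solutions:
 v(x) = C1 + sqrt(3)*x^4/4 + x^3 + 3*cos(2*x)/2


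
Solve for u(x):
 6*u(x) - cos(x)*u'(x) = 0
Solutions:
 u(x) = C1*(sin(x)^3 + 3*sin(x)^2 + 3*sin(x) + 1)/(sin(x)^3 - 3*sin(x)^2 + 3*sin(x) - 1)


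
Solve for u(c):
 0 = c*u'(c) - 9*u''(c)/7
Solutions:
 u(c) = C1 + C2*erfi(sqrt(14)*c/6)


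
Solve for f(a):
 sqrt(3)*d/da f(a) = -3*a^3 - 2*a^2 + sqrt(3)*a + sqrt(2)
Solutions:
 f(a) = C1 - sqrt(3)*a^4/4 - 2*sqrt(3)*a^3/9 + a^2/2 + sqrt(6)*a/3
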